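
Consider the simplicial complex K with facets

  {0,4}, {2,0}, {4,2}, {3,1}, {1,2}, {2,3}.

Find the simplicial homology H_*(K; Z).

We work with the vertex ordering 0 < 1 < 2 < 3 < 4. The simplices of K, each written with vertices in increasing order, are:

  0-simplices (5): [0], [1], [2], [3], [4]
  1-simplices (6): [0,2], [0,4], [1,2], [1,3], [2,3], [2,4]

Hence C_0 ≅ Z^5, C_1 ≅ Z^6.

The boundary map ∂_1: C_1 → C_0 sends each edge [p,q] (with p < q) to q − p. For instance
  ∂[0,2] = [2] − [0].
The resulting 5×6 matrix has rank 4, and its Smith normal form has invariant factors (1,1,1,1).

Reading off H_k = ker ∂_k / im ∂_{k+1}:

  H_0: rank C_0 − rank ∂_1 = 5 − 4 = 1, and the invariant factors of ∂_1 are all 1, so H_0 ≅ Z.
  H_1: rank ker ∂_1 − rank ∂_2 = (6 − 4) − 0 = 2, and there is no ∂_2, so H_1 ≅ Z^2.

H_0 ≅ Z,  H_1 ≅ Z^2.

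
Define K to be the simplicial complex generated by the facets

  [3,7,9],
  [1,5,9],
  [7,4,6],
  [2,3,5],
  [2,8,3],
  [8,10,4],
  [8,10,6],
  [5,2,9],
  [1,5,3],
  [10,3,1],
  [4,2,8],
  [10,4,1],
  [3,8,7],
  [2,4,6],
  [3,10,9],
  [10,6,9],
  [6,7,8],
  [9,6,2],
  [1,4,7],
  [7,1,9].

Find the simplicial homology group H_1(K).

K has 10 vertices, 30 edges, 20 triangles.
rank ∂_1 = 9, rank ∂_2 = 20 ⇒ b_1 = 30 − 9 − 20 = 1; ∂_2 has invariant factor(s) [2] giving torsion. So H_1 = Z ⊕ Z/2Z.

H_1 ≅ Z ⊕ Z/2Z.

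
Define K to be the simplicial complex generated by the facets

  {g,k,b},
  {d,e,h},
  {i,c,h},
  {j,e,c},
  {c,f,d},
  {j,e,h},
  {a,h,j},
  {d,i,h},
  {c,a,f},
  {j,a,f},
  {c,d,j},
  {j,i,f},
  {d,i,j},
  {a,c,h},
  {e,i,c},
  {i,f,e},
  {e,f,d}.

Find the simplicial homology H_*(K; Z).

Order the vertices as a < b < c < d < e < f < g < h < i < j < k. Listing each simplex with vertices in this order, K has dimension 2 with simplices:

  0-simplices (11): a, b, c, d, e, f, g, h, i, j, k
  1-simplices (27): ac, af, ah, aj, bg, bk, cd, ce, cf, ch, ci, cj, de, df, dh, di, dj, ef, eh, ei, ej, fi, fj, gk, hi, hj, ij
  2-simplices (17): acf, ach, afj, ahj, bgk, cdf, cdj, cei, cej, chi, def, deh, dhi, dij, efi, ehj, fij

so the chain groups are C_0 ≅ Z^11, C_1 ≅ Z^27, C_2 ≅ Z^17.

The boundary map ∂_1: C_1 → C_0 sends each edge [p,q] (with p < q) to q − p. For instance
  ∂df = f − d.
As a 11×27 matrix over Z this has rank 9, with invariant factors (1,1,1,1,1,1,1,1,1).

The boundary map ∂_2: C_2 → C_1 sends each 2-simplex [p,q,r] to [q,r] − [p,r] + [p,q]. For instance
  ∂dij = ij − dj + di,
  ∂acf = cf − af + ac.
This gives a 27×17 integer matrix of rank 16; reducing to Smith normal form yields diagonal entries (1,1,1,1,1,1,1,1,1,1,1,1,1,1,1,1).

Reading off H_k = ker ∂_k / im ∂_{k+1}:

  H_0: rank C_0 − rank ∂_1 = 11 − 9 = 2, and the invariant factors of ∂_1 are all 1, so H_0 = Z^2.
  H_1: rank ker ∂_1 − rank ∂_2 = (27 − 9) − 16 = 2, and the invariant factors of ∂_2 are all 1, so H_1 = Z^2.
  H_2: rank ker ∂_2 − rank ∂_3 = (17 − 16) − 0 = 1, and there is no ∂_3, so H_2 = Z.

H_0 ≅ Z^2,  H_1 ≅ Z^2,  H_2 ≅ Z.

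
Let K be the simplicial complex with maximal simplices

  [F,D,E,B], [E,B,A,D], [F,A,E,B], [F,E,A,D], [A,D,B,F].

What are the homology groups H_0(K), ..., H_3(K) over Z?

Order the vertices as A < B < D < E < F. Listing each simplex with vertices in this order, K has dimension 3 with simplices:

  0-simplices (5): A, B, D, E, F
  1-simplices (10): AB, AD, AE, AF, BD, BE, BF, DE, DF, EF
  2-simplices (10): ABD, ABE, ABF, ADE, ADF, AEF, BDE, BDF, BEF, DEF
  3-simplices (5): ABDE, ABDF, ABEF, ADEF, BDEF

giving chain groups C_0 ≅ Z^5, C_1 ≅ Z^10, C_2 ≅ Z^10, C_3 ≅ Z^5.

Boundary ∂_1: C_1 → C_0 sends each edge [p,q] (with p < q) to q − p.
This gives a 5×10 integer matrix of rank 4; reducing to Smith normal form yields diagonal entries (1,1,1,1).

The boundary map ∂_2: C_2 → C_1 maps a triangle to the signed sum of its edges. For instance
  ∂ABD = BD − AD + AB,
  ∂ABF = BF − AF + AB.
As a 10×10 matrix over Z this has rank 6, with invariant factors (1,1,1,1,1,1).

Boundary ∂_3: C_3 → C_2 sends each 3-simplex σ to the alternating sum Σ_i (−1)^i (σ with its i-th vertex removed). For instance
  ∂BDEF = DEF − BEF + BDF − BDE,
  ∂ADEF = DEF − AEF + ADF − ADE.
This gives a 10×5 integer matrix of rank 4; reducing to Smith normal form yields diagonal entries (1,1,1,1).

Reading off H_k = ker ∂_k / im ∂_{k+1}:

  H_0: rank C_0 − rank ∂_1 = 5 − 4 = 1, and the invariant factors of ∂_1 are all 1, so H_0 = Z.
  H_1: rank ker ∂_1 − rank ∂_2 = (10 − 4) − 6 = 0, and the invariant factors of ∂_2 are all 1, so H_1 = 0.
  H_2: rank ker ∂_2 − rank ∂_3 = (10 − 6) − 4 = 0, and the invariant factors of ∂_3 are all 1, so H_2 = 0.
  H_3: rank ker ∂_3 − rank ∂_4 = (5 − 4) − 0 = 1, and there is no ∂_4, so H_3 = Z.

H_0 ≅ Z,  H_1 = 0,  H_2 = 0,  H_3 ≅ Z.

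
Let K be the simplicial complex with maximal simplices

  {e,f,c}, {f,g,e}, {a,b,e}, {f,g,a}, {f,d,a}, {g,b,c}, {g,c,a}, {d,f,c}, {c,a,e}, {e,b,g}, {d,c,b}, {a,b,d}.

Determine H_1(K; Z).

Take the total order a < b < c < d < e < f < g on the vertex set. Then K (dimension 2) consists of the simplices:

  0-simplices (7): a, b, c, d, e, f, g
  1-simplices (18): ab, ac, ad, ae, af, ag, bc, bd, be, bg, cd, ce, cf, cg, df, ef, eg, fg
  2-simplices (12): abd, abe, ace, acg, adf, afg, bcd, bcg, beg, cdf, cef, efg

so the chain groups are C_0 ≅ Z^7, C_1 ≅ Z^18, C_2 ≅ Z^12.

Boundary ∂_1: C_1 → C_0 maps an edge to its endpoints' difference, ∂[p,q] = q − p. For instance
  ∂eg = g − e.
The resulting 7×18 matrix has rank 6, and its Smith normal form has invariant factors (1,1,1,1,1,1).

The boundary map ∂_2: C_2 → C_1 maps a triangle to the signed sum of its edges. For instance
  ∂acg = cg − ag + ac,
  ∂efg = fg − eg + ef.
As a 18×12 matrix over Z this has rank 12, with invariant factors (1,1,1,1,1,1,1,1,1,1,1,2).

Reading off H_k = ker ∂_k / im ∂_{k+1}:

  H_1: rank ker ∂_1 − rank ∂_2 = (18 − 6) − 12 = 0, and ∂_2 has invariant factor 2 > 1, so H_1 ≅ Z/2Z.

H_1 = Z/2Z.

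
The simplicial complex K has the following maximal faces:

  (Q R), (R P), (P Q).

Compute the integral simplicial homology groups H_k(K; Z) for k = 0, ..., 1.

We work with the vertex ordering P < Q < R. The simplices of K, each written with vertices in increasing order, are:

  0-simplices (3): P, Q, R
  1-simplices (3): PQ, PR, QR

so the chain groups are C_0 ≅ Z^3, C_1 ≅ Z^3.

∂_1: C_1 → C_0 sends each edge [p,q] (with p < q) to q − p. For instance
  ∂QR = R − Q.
The 3×3 boundary matrix has rank 2 and Smith normal form diag(1,1).

Computing H_k = (kernel of ∂_k) / (image of ∂_{k+1}):

  H_0: rank C_0 − rank ∂_1 = 3 − 2 = 1, and the invariant factors of ∂_1 are all 1, so H_0 ≅ Z.
  H_1: rank ker ∂_1 − rank ∂_2 = (3 − 2) − 0 = 1, and there is no ∂_2, so H_1 ≅ Z.

As a check, the Euler characteristic is 3 − 3 = 0, which agrees with 1 − 1 = 0.

H_0 ≅ Z,  H_1 ≅ Z.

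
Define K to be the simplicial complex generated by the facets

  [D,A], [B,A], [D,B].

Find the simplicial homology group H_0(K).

H_0 ≅ Z.

Order the vertices as A < B < D. Listing each simplex with vertices in this order, K has dimension 1 with simplices:

  0-simplices (3): A, B, D
  1-simplices (3): AB, AD, BD

Hence C_0 ≅ Z^3, C_1 ≅ Z^3.

The boundary map ∂_1: C_1 → C_0 maps an edge to its endpoints' difference, ∂[p,q] = q − p. For instance
  ∂AB = B − A.
This gives a 3×3 integer matrix of rank 2; reducing to Smith normal form yields diagonal entries (1,1).

Now H_k = ker ∂_k / im ∂_{k+1}, so:

  H_0: rank C_0 − rank ∂_1 = 3 − 2 = 1, and the invariant factors of ∂_1 are all 1, so H_0 ≅ Z.

(K is a triangulation of the circle S^1.)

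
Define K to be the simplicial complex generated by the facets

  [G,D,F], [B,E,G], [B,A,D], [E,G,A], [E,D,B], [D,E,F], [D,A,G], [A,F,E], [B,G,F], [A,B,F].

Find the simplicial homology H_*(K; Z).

H_0 = Z,  H_1 = Z_2,  H_2 = 0.

K has 6 vertices, 15 edges, 10 triangles.
rank ∂_0 = 0, rank ∂_1 = 5 ⇒ b_0 = 6 − 0 − 5 = 1; all invariant factors of ∂_1 are 1 so no torsion. So H_0 = Z.
rank ∂_1 = 5, rank ∂_2 = 10 ⇒ b_1 = 15 − 5 − 10 = 0; ∂_2 has invariant factor(s) [2] giving torsion. So H_1 = Z_2.
rank ∂_2 = 10, rank ∂_3 = 0 ⇒ b_2 = 10 − 10 − 0 = 0. So H_2 = 0.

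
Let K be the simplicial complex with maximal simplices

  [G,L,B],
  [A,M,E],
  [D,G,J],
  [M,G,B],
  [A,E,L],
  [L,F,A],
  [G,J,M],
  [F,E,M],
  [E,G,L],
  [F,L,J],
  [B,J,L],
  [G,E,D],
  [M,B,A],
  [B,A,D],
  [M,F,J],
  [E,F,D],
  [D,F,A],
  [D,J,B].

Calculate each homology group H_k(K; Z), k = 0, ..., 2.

H_0 = Z,  H_1 = Z ⊕ Z_2,  H_2 = 0.

Order the vertices as A < B < D < E < F < G < J < L < M. Listing each simplex with vertices in this order, K has dimension 2 with simplices:

  0-simplices (9): A, B, D, E, F, G, J, L, M
  1-simplices (27): AB, AD, AE, AF, AL, AM, BD, BG, BJ, BL, BM, DE, DF, DG, DJ, EF, EG, EL, EM, FJ, FL, FM, GJ, GL, GM, JL, JM
  2-simplices (18): ABD, ABM, ADF, AEL, AEM, AFL, BDJ, BGL, BGM, BJL, DEF, DEG, DGJ, EFM, EGL, FJL, FJM, GJM

Hence C_0 ≅ Z^9, C_1 ≅ Z^27, C_2 ≅ Z^18.

The boundary map ∂_1: C_1 → C_0 is given by ∂[p,q] = [q] − [p]. For instance
  ∂BD = D − B.
The 9×27 boundary matrix has rank 8 and Smith normal form diag(1,1,1,1,1,1,1,1).

Boundary ∂_2: C_2 → C_1 acts by ∂[p,q,r] = [q,r] − [p,r] + [p,q]. For instance
  ∂FJL = JL − FL + FJ,
  ∂EFM = FM − EM + EF.
The resulting 27×18 matrix has rank 18, and its Smith normal form has invariant factors (1,1,1,1,1,1,1,1,1,1,1,1,1,1,1,1,1,2).

Computing H_k = (kernel of ∂_k) / (image of ∂_{k+1}):

  H_0: rank C_0 − rank ∂_1 = 9 − 8 = 1, and the invariant factors of ∂_1 are all 1, so H_0 = Z.
  H_1: rank ker ∂_1 − rank ∂_2 = (27 − 8) − 18 = 1, and ∂_2 has invariant factor 2 > 1, so H_1 = Z ⊕ Z_2.
  H_2: rank ker ∂_2 − rank ∂_3 = (18 − 18) − 0 = 0, and there is no ∂_3, so H_2 = 0.

(K is a triangulation of the Klein bottle.)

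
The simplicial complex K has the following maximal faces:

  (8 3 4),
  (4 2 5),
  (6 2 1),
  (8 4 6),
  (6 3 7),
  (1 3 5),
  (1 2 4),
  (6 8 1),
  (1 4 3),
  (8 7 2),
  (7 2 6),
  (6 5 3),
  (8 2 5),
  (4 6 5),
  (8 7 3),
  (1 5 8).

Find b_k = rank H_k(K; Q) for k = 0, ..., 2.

Fix the vertex order 1 < 2 < 3 < 4 < 5 < 6 < 7 < 8 and write every simplex with vertices in increasing order. Then dim K = 2 and the simplices of K are:

  0-simplices (8): [1], [2], [3], [4], [5], [6], [7], [8]
  1-simplices (24): (24 of them)
  2-simplices (16): [1,2,4], [1,2,6], [1,3,4], [1,3,5], [1,5,8], [1,6,8], [2,4,5], [2,5,8], [2,6,7], [2,7,8], [3,4,8], [3,5,6], [3,6,7], [3,7,8], [4,5,6], [4,6,8]

so the chain groups are C_0 ≅ Z^8, C_1 ≅ Z^24, C_2 ≅ Z^16.

The boundary map ∂_1: C_1 → C_0 is given by ∂[p,q] = [q] − [p].
As a 8×24 matrix over Z this has rank 7, with invariant factors (1,1,1,1,1,1,1).

The boundary map ∂_2: C_2 → C_1 sends each 2-simplex [p,q,r] to [q,r] − [p,r] + [p,q]. For instance
  ∂[1,5,8] = [5,8] − [1,8] + [1,5],
  ∂[1,3,4] = [3,4] − [1,4] + [1,3].
The resulting 24×16 matrix has rank 15, and its Smith normal form has invariant factors (1,1,1,1,1,1,1,1,1,1,1,1,1,1,1).

Now H_k = ker ∂_k / im ∂_{k+1}, so:

  H_0: rank C_0 − rank ∂_1 = 8 − 7 = 1, and the invariant factors of ∂_1 are all 1, so H_0 ≅ Z.
  H_1: rank ker ∂_1 − rank ∂_2 = (24 − 7) − 15 = 2, and the invariant factors of ∂_2 are all 1, so H_1 ≅ Z^2.
  H_2: rank ker ∂_2 − rank ∂_3 = (16 − 15) − 0 = 1, and there is no ∂_3, so H_2 ≅ Z.

Hence the Betti numbers are b_0 = 1, b_1 = 2, b_2 = 1.

b_0 = 1, b_1 = 2, b_2 = 1.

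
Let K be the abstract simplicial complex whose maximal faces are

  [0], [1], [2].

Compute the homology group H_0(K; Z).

H_0 = Z^3.

Take the total order 0 < 1 < 2 on the vertex set. Then K (dimension 0) consists of the simplices:

  0-simplices (3): [0], [1], [2]

giving chain groups C_0 ≅ Z^3.

Computing H_k = (kernel of ∂_k) / (image of ∂_{k+1}):

  H_0: rank C_0 − rank ∂_1 = 3 − 0 = 3, and there is no ∂_1, so H_0 = Z^3.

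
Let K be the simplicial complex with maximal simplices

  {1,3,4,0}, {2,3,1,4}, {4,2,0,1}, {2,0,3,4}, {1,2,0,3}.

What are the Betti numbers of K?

b_0 = 1, b_1 = 0, b_2 = 0, b_3 = 1.

We work with the vertex ordering 0 < 1 < 2 < 3 < 4. The simplices of K, each written with vertices in increasing order, are:

  0-simplices (5): [0], [1], [2], [3], [4]
  1-simplices (10): [0,1], [0,2], [0,3], [0,4], [1,2], [1,3], [1,4], [2,3], [2,4], [3,4]
  2-simplices (10): [0,1,2], [0,1,3], [0,1,4], [0,2,3], [0,2,4], [0,3,4], [1,2,3], [1,2,4], [1,3,4], [2,3,4]
  3-simplices (5): [0,1,2,3], [0,1,2,4], [0,1,3,4], [0,2,3,4], [1,2,3,4]

so the chain groups are C_0 ≅ Z^5, C_1 ≅ Z^10, C_2 ≅ Z^10, C_3 ≅ Z^5.

The boundary map ∂_1: C_1 → C_0 is given by ∂[p,q] = [q] − [p]. For instance
  ∂[1,2] = [2] − [1].
As a 5×10 matrix over Z this has rank 4, with invariant factors (1,1,1,1).

Boundary ∂_2: C_2 → C_1 acts by ∂[p,q,r] = [q,r] − [p,r] + [p,q]. For instance
  ∂[0,2,4] = [2,4] − [0,4] + [0,2],
  ∂[0,1,2] = [1,2] − [0,2] + [0,1].
The 10×10 boundary matrix has rank 6 and Smith normal form diag(1,1,1,1,1,1).

Boundary ∂_3: C_3 → C_2 sends each 3-simplex σ to the alternating sum Σ_i (−1)^i (σ with its i-th vertex removed). For instance
  ∂[0,1,2,4] = [1,2,4] − [0,2,4] + [0,1,4] − [0,1,2],
  ∂[0,2,3,4] = [2,3,4] − [0,3,4] + [0,2,4] − [0,2,3].
This gives a 10×5 integer matrix of rank 4; reducing to Smith normal form yields diagonal entries (1,1,1,1).

From H_k ≅ ker(∂_k) / im(∂_{k+1}) we obtain:

  H_0: rank C_0 − rank ∂_1 = 5 − 4 = 1, and the invariant factors of ∂_1 are all 1, so H_0 = Z.
  H_1: rank ker ∂_1 − rank ∂_2 = (10 − 4) − 6 = 0, and the invariant factors of ∂_2 are all 1, so H_1 = 0.
  H_2: rank ker ∂_2 − rank ∂_3 = (10 − 6) − 4 = 0, and the invariant factors of ∂_3 are all 1, so H_2 = 0.
  H_3: rank ker ∂_3 − rank ∂_4 = (5 − 4) − 0 = 1, and there is no ∂_4, so H_3 = Z.

Hence the Betti numbers are b_0 = 1, b_1 = 0, b_2 = 0, b_3 = 1.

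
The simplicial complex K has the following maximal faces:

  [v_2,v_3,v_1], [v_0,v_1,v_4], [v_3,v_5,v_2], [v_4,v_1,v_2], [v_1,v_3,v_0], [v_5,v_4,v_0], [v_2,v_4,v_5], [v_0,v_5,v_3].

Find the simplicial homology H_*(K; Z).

Take the total order v_0 < v_1 < v_2 < v_3 < v_4 < v_5 on the vertex set. Then K (dimension 2) consists of the simplices:

  0-simplices (6): [v_0], [v_1], [v_2], [v_3], [v_4], [v_5]
  1-simplices (12): [v_0,v_1], [v_0,v_3], [v_0,v_4], [v_0,v_5], [v_1,v_2], [v_1,v_3], [v_1,v_4], [v_2,v_3], [v_2,v_4], [v_2,v_5], [v_3,v_5], [v_4,v_5]
  2-simplices (8): [v_0,v_1,v_3], [v_0,v_1,v_4], [v_0,v_3,v_5], [v_0,v_4,v_5], [v_1,v_2,v_3], [v_1,v_2,v_4], [v_2,v_3,v_5], [v_2,v_4,v_5]

so the chain groups are C_0 ≅ Z^6, C_1 ≅ Z^12, C_2 ≅ Z^8.

Boundary ∂_1: C_1 → C_0 maps an edge to its endpoints' difference, ∂[p,q] = q − p. For instance
  ∂[v_2,v_3] = [v_3] − [v_2].
The resulting 6×12 matrix has rank 5, and its Smith normal form has invariant factors (1,1,1,1,1).

∂_2: C_2 → C_1 acts by ∂[p,q,r] = [q,r] − [p,r] + [p,q]. For instance
  ∂[v_0,v_4,v_5] = [v_4,v_5] − [v_0,v_5] + [v_0,v_4],
  ∂[v_2,v_4,v_5] = [v_4,v_5] − [v_2,v_5] + [v_2,v_4].
The 12×8 boundary matrix has rank 7 and Smith normal form diag(1,1,1,1,1,1,1).

From H_k ≅ ker(∂_k) / im(∂_{k+1}) we obtain:

  H_0: rank C_0 − rank ∂_1 = 6 − 5 = 1, and the invariant factors of ∂_1 are all 1, so H_0 ≅ Z.
  H_1: rank ker ∂_1 − rank ∂_2 = (12 − 5) − 7 = 0, and the invariant factors of ∂_2 are all 1, so H_1 ≅ 0.
  H_2: rank ker ∂_2 − rank ∂_3 = (8 − 7) − 0 = 1, and there is no ∂_3, so H_2 ≅ Z.

H_0 ≅ Z,  H_1 = 0,  H_2 ≅ Z.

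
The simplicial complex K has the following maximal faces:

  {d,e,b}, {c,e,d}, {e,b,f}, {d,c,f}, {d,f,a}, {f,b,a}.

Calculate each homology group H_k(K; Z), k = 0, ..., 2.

We work with the vertex ordering a < b < c < d < e < f. The simplices of K, each written with vertices in increasing order, are:

  0-simplices (6): a, b, c, d, e, f
  1-simplices (12): ab, ad, af, bd, be, bf, cd, ce, cf, de, df, ef
  2-simplices (6): abf, adf, bde, bef, cde, cdf

Hence C_0 ≅ Z^6, C_1 ≅ Z^12, C_2 ≅ Z^6.

Boundary ∂_1: C_1 → C_0 maps an edge to its endpoints' difference, ∂[p,q] = q − p. For instance
  ∂bd = d − b.
The 6×12 boundary matrix has rank 5 and Smith normal form diag(1,1,1,1,1).

Boundary ∂_2: C_2 → C_1 acts by ∂[p,q,r] = [q,r] − [p,r] + [p,q]. For instance
  ∂bde = de − be + bd,
  ∂cdf = df − cf + cd.
This gives a 12×6 integer matrix of rank 6; reducing to Smith normal form yields diagonal entries (1,1,1,1,1,1).

From H_k ≅ ker(∂_k) / im(∂_{k+1}) we obtain:

  H_0: rank C_0 − rank ∂_1 = 6 − 5 = 1, and the invariant factors of ∂_1 are all 1, so H_0 = Z.
  H_1: rank ker ∂_1 − rank ∂_2 = (12 − 5) − 6 = 1, and the invariant factors of ∂_2 are all 1, so H_1 = Z.
  H_2: rank ker ∂_2 − rank ∂_3 = (6 − 6) − 0 = 0, and there is no ∂_3, so H_2 = 0.

H_0 ≅ Z,  H_1 ≅ Z,  H_2 = 0.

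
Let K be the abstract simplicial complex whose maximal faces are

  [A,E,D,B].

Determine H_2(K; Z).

H_2 ≅ 0.

Take the total order A < B < D < E on the vertex set. Then K (dimension 3) consists of the simplices:

  0-simplices (4): A, B, D, E
  1-simplices (6): AB, AD, AE, BD, BE, DE
  2-simplices (4): ABD, ABE, ADE, BDE
  3-simplices (1): ABDE

so the chain groups are C_0 ≅ Z^4, C_1 ≅ Z^6, C_2 ≅ Z^4, C_3 ≅ Z^1.

∂_1: C_1 → C_0 sends each edge [p,q] (with p < q) to q − p. For instance
  ∂AD = D − A.
This gives a 4×6 integer matrix of rank 3; reducing to Smith normal form yields diagonal entries (1,1,1).

The boundary map ∂_2: C_2 → C_1 maps a triangle to the signed sum of its edges. For instance
  ∂ABE = BE − AE + AB,
  ∂ABD = BD − AD + AB.
The resulting 6×4 matrix has rank 3, and its Smith normal form has invariant factors (1,1,1).

∂_3: C_3 → C_2 sends each 3-simplex σ to the alternating sum Σ_i (−1)^i (σ with its i-th vertex removed). For instance
  ∂ABDE = BDE − ADE + ABE − ABD.
The resulting 4×1 matrix has rank 1, and its Smith normal form has invariant factors (1).

From H_k ≅ ker(∂_k) / im(∂_{k+1}) we obtain:

  H_2: rank ker ∂_2 − rank ∂_3 = (4 − 3) − 1 = 0, and the invariant factors of ∂_3 are all 1, so H_2 ≅ 0.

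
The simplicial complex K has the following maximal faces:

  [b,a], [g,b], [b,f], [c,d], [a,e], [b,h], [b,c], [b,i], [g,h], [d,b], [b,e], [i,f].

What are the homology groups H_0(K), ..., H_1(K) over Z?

Fix the vertex order a < b < c < d < e < f < g < h < i and write every simplex with vertices in increasing order. Then dim K = 1 and the simplices of K are:

  0-simplices (9): a, b, c, d, e, f, g, h, i
  1-simplices (12): ab, ae, bc, bd, be, bf, bg, bh, bi, cd, fi, gh

Hence C_0 ≅ Z^9, C_1 ≅ Z^12.

∂_1: C_1 → C_0 maps an edge to its endpoints' difference, ∂[p,q] = q − p. For instance
  ∂bi = i − b.
As a 9×12 matrix over Z this has rank 8, with invariant factors (1,1,1,1,1,1,1,1).

Now H_k = ker ∂_k / im ∂_{k+1}, so:

  H_0: rank C_0 − rank ∂_1 = 9 − 8 = 1, and the invariant factors of ∂_1 are all 1, so H_0 = Z.
  H_1: rank ker ∂_1 − rank ∂_2 = (12 − 8) − 0 = 4, and there is no ∂_2, so H_1 = Z^4.

H_0 = Z,  H_1 = Z^4.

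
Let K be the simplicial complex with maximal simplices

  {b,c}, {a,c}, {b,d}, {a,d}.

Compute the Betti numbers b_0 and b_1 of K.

K has 4 vertices, 4 edges.
rank ∂_0 = 0, rank ∂_1 = 3 ⇒ b_0 = 4 − 0 − 3 = 1; all invariant factors of ∂_1 are 1 so no torsion. So H_0 ≅ Z.
rank ∂_1 = 3, rank ∂_2 = 0 ⇒ b_1 = 4 − 3 − 0 = 1. So H_1 ≅ Z.

b_0 = 1, b_1 = 1.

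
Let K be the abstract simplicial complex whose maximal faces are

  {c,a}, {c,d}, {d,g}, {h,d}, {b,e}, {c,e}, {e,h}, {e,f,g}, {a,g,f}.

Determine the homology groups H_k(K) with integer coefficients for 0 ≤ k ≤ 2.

Take the total order a < b < c < d < e < f < g < h on the vertex set. Then K (dimension 2) consists of the simplices:

  0-simplices (8): a, b, c, d, e, f, g, h
  1-simplices (12): ac, af, ag, be, cd, ce, dg, dh, ef, eg, eh, fg
  2-simplices (2): afg, efg

giving chain groups C_0 ≅ Z^8, C_1 ≅ Z^12, C_2 ≅ Z^2.

The boundary map ∂_1: C_1 → C_0 is given by ∂[p,q] = [q] − [p]. For instance
  ∂dh = h − d.
This gives a 8×12 integer matrix of rank 7; reducing to Smith normal form yields diagonal entries (1,1,1,1,1,1,1).

∂_2: C_2 → C_1 sends each 2-simplex [p,q,r] to [q,r] − [p,r] + [p,q]. For instance
  ∂efg = fg − eg + ef,
  ∂afg = fg − ag + af.
This gives a 12×2 integer matrix of rank 2; reducing to Smith normal form yields diagonal entries (1,1).

From H_k ≅ ker(∂_k) / im(∂_{k+1}) we obtain:

  H_0: rank C_0 − rank ∂_1 = 8 − 7 = 1, and the invariant factors of ∂_1 are all 1, so H_0 ≅ Z.
  H_1: rank ker ∂_1 − rank ∂_2 = (12 − 7) − 2 = 3, and the invariant factors of ∂_2 are all 1, so H_1 ≅ Z^3.
  H_2: rank ker ∂_2 − rank ∂_3 = (2 − 2) − 0 = 0, and there is no ∂_3, so H_2 ≅ 0.

H_0 = Z,  H_1 = Z^3,  H_2 = 0.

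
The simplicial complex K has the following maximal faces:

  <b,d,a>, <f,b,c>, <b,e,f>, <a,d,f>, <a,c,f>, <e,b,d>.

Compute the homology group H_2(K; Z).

Take the total order a < b < c < d < e < f on the vertex set. Then K (dimension 2) consists of the simplices:

  0-simplices (6): a, b, c, d, e, f
  1-simplices (12): ab, ac, ad, af, bc, bd, be, bf, cf, de, df, ef
  2-simplices (6): abd, acf, adf, bcf, bde, bef

so the chain groups are C_0 ≅ Z^6, C_1 ≅ Z^12, C_2 ≅ Z^6.

The boundary map ∂_1: C_1 → C_0 sends each edge [p,q] (with p < q) to q − p. For instance
  ∂bc = c − b.
The 6×12 boundary matrix has rank 5 and Smith normal form diag(1,1,1,1,1).

Boundary ∂_2: C_2 → C_1 sends each 2-simplex [p,q,r] to [q,r] − [p,r] + [p,q]. For instance
  ∂acf = cf − af + ac,
  ∂bcf = cf − bf + bc.
The resulting 12×6 matrix has rank 6, and its Smith normal form has invariant factors (1,1,1,1,1,1).

Now H_k = ker ∂_k / im ∂_{k+1}, so:

  H_2: rank ker ∂_2 − rank ∂_3 = (6 − 6) − 0 = 0, and there is no ∂_3, so H_2 ≅ 0.

H_2 ≅ 0.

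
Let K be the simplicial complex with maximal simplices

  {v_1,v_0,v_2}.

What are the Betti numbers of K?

Fix the vertex order v_0 < v_1 < v_2 and write every simplex with vertices in increasing order. Then dim K = 2 and the simplices of K are:

  0-simplices (3): [v_0], [v_1], [v_2]
  1-simplices (3): [v_0,v_1], [v_0,v_2], [v_1,v_2]
  2-simplices (1): [v_0,v_1,v_2]

Hence C_0 ≅ Z^3, C_1 ≅ Z^3, C_2 ≅ Z^1.

The boundary map ∂_1: C_1 → C_0 is given by ∂[p,q] = [q] − [p].
This gives a 3×3 integer matrix of rank 2; reducing to Smith normal form yields diagonal entries (1,1).

∂_2: C_2 → C_1 maps a triangle to the signed sum of its edges. For instance
  ∂[v_0,v_1,v_2] = [v_1,v_2] − [v_0,v_2] + [v_0,v_1].
As a 3×1 matrix over Z this has rank 1, with invariant factors (1).

Now H_k = ker ∂_k / im ∂_{k+1}, so:

  H_0: rank C_0 − rank ∂_1 = 3 − 2 = 1, and the invariant factors of ∂_1 are all 1, so H_0 = Z.
  H_1: rank ker ∂_1 − rank ∂_2 = (3 − 2) − 1 = 0, and the invariant factors of ∂_2 are all 1, so H_1 = 0.
  H_2: rank ker ∂_2 − rank ∂_3 = (1 − 1) − 0 = 0, and there is no ∂_3, so H_2 = 0.

As a check, the Euler characteristic is 3 − 3 + 1 = 1, which agrees with 1 − 0 + 0 = 1.

Hence the Betti numbers are b_0 = 1, b_1 = 0, b_2 = 0.

b_0 = 1, b_1 = 0, b_2 = 0.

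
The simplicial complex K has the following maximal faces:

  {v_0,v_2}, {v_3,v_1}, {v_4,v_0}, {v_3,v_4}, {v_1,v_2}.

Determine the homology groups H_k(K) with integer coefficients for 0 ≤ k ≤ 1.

We work with the vertex ordering v_0 < v_1 < v_2 < v_3 < v_4. The simplices of K, each written with vertices in increasing order, are:

  0-simplices (5): [v_0], [v_1], [v_2], [v_3], [v_4]
  1-simplices (5): [v_0,v_2], [v_0,v_4], [v_1,v_2], [v_1,v_3], [v_3,v_4]

giving chain groups C_0 ≅ Z^5, C_1 ≅ Z^5.

∂_1: C_1 → C_0 sends each edge [p,q] (with p < q) to q − p.
The resulting 5×5 matrix has rank 4, and its Smith normal form has invariant factors (1,1,1,1).

Computing H_k = (kernel of ∂_k) / (image of ∂_{k+1}):

  H_0: rank C_0 − rank ∂_1 = 5 − 4 = 1, and the invariant factors of ∂_1 are all 1, so H_0 = Z.
  H_1: rank ker ∂_1 − rank ∂_2 = (5 − 4) − 0 = 1, and there is no ∂_2, so H_1 = Z.

As a check, the Euler characteristic is 5 − 5 = 0, which agrees with 1 − 1 = 0.
(K is a triangulation of the circle S^1.)

H_0 ≅ Z,  H_1 ≅ Z.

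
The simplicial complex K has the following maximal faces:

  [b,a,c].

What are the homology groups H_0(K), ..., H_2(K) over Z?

K has 3 vertices, 3 edges, 1 triangle.
rank ∂_0 = 0, rank ∂_1 = 2 ⇒ b_0 = 3 − 0 − 2 = 1; all invariant factors of ∂_1 are 1 so no torsion. So H_0 = Z.
rank ∂_1 = 2, rank ∂_2 = 1 ⇒ b_1 = 3 − 2 − 1 = 0; all invariant factors of ∂_2 are 1 so no torsion. So H_1 = 0.
rank ∂_2 = 1, rank ∂_3 = 0 ⇒ b_2 = 1 − 1 − 0 = 0. So H_2 = 0.

H_0 = Z,  H_1 = 0,  H_2 = 0.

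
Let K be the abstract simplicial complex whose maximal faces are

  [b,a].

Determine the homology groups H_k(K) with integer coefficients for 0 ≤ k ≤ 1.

Take the total order a < b on the vertex set. Then K (dimension 1) consists of the simplices:

  0-simplices (2): a, b
  1-simplices (1): ab

Hence C_0 ≅ Z^2, C_1 ≅ Z^1.

∂_1: C_1 → C_0 maps an edge to its endpoints' difference, ∂[p,q] = q − p. For instance
  ∂ab = b − a.
As a 2×1 matrix over Z this has rank 1, with invariant factors (1).

From H_k ≅ ker(∂_k) / im(∂_{k+1}) we obtain:

  H_0: rank C_0 − rank ∂_1 = 2 − 1 = 1, and the invariant factors of ∂_1 are all 1, so H_0 = Z.
  H_1: rank ker ∂_1 − rank ∂_2 = (1 − 1) − 0 = 0, and there is no ∂_2, so H_1 = 0.

(K is a triangulation of the 1-simplex.)

H_0 = Z,  H_1 = 0.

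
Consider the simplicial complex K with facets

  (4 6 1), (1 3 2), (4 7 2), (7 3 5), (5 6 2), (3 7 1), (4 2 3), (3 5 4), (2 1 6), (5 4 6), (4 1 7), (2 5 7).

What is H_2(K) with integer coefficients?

H_2 ≅ 0.

We work with the vertex ordering 1 < 2 < 3 < 4 < 5 < 6 < 7. The simplices of K, each written with vertices in increasing order, are:

  0-simplices (7): [1], [2], [3], [4], [5], [6], [7]
  1-simplices (18): [1,2], [1,3], [1,4], [1,6], [1,7], [2,3], [2,4], [2,5], [2,6], [2,7], [3,4], [3,5], [3,7], [4,5], [4,6], [4,7], [5,6], [5,7]
  2-simplices (12): [1,2,3], [1,2,6], [1,3,7], [1,4,6], [1,4,7], [2,3,4], [2,4,7], [2,5,6], [2,5,7], [3,4,5], [3,5,7], [4,5,6]

so the chain groups are C_0 ≅ Z^7, C_1 ≅ Z^18, C_2 ≅ Z^12.

Boundary ∂_1: C_1 → C_0 maps an edge to its endpoints' difference, ∂[p,q] = q − p.
As a 7×18 matrix over Z this has rank 6, with invariant factors (1,1,1,1,1,1).

∂_2: C_2 → C_1 acts by ∂[p,q,r] = [q,r] − [p,r] + [p,q]. For instance
  ∂[2,5,6] = [5,6] − [2,6] + [2,5],
  ∂[2,3,4] = [3,4] − [2,4] + [2,3].
The 18×12 boundary matrix has rank 12 and Smith normal form diag(1,1,1,1,1,1,1,1,1,1,1,2).

Computing H_k = (kernel of ∂_k) / (image of ∂_{k+1}):

  H_2: rank ker ∂_2 − rank ∂_3 = (12 − 12) − 0 = 0, and there is no ∂_3, so H_2 = 0.

(K is a triangulation of the real projective plane RP^2.)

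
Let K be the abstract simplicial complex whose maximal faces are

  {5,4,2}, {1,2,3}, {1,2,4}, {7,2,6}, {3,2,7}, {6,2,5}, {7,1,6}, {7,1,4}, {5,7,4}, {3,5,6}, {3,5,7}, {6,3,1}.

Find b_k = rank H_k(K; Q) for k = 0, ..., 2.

K has 7 vertices, 18 edges, 12 triangles.
rank ∂_0 = 0, rank ∂_1 = 6 ⇒ b_0 = 7 − 0 − 6 = 1; all invariant factors of ∂_1 are 1 so no torsion. So H_0 = Z.
rank ∂_1 = 6, rank ∂_2 = 12 ⇒ b_1 = 18 − 6 − 12 = 0; ∂_2 has invariant factor(s) [2] giving torsion. So H_1 = Z/2.
rank ∂_2 = 12, rank ∂_3 = 0 ⇒ b_2 = 12 − 12 − 0 = 0. So H_2 = 0.

b_0 = 1, b_1 = 0, b_2 = 0.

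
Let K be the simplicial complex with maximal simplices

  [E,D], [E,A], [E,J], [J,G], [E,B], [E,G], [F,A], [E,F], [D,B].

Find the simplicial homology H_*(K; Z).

H_0 = Z,  H_1 = Z^3.

We work with the vertex ordering A < B < D < E < F < G < J. The simplices of K, each written with vertices in increasing order, are:

  0-simplices (7): A, B, D, E, F, G, J
  1-simplices (9): AE, AF, BD, BE, DE, EF, EG, EJ, GJ

so the chain groups are C_0 ≅ Z^7, C_1 ≅ Z^9.

The boundary map ∂_1: C_1 → C_0 is given by ∂[p,q] = [q] − [p]. For instance
  ∂DE = E − D.
This gives a 7×9 integer matrix of rank 6; reducing to Smith normal form yields diagonal entries (1,1,1,1,1,1).

Now H_k = ker ∂_k / im ∂_{k+1}, so:

  H_0: rank C_0 − rank ∂_1 = 7 − 6 = 1, and the invariant factors of ∂_1 are all 1, so H_0 = Z.
  H_1: rank ker ∂_1 − rank ∂_2 = (9 − 6) − 0 = 3, and there is no ∂_2, so H_1 = Z^3.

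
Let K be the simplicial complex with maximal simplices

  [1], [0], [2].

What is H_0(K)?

H_0 ≅ Z^3.

We work with the vertex ordering 0 < 1 < 2. The simplices of K, each written with vertices in increasing order, are:

  0-simplices (3): [0], [1], [2]

Hence C_0 ≅ Z^3.

Now H_k = ker ∂_k / im ∂_{k+1}, so:

  H_0: rank C_0 − rank ∂_1 = 3 − 0 = 3, and there is no ∂_1, so H_0 ≅ Z^3.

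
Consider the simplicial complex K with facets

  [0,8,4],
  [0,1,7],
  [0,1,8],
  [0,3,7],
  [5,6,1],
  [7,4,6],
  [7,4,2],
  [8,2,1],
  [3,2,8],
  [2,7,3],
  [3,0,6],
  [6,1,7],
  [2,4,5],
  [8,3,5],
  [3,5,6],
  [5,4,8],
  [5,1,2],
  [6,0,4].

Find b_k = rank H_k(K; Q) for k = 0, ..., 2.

Take the total order 0 < 1 < 2 < 3 < 4 < 5 < 6 < 7 < 8 on the vertex set. Then K (dimension 2) consists of the simplices:

  0-simplices (9): [0], [1], [2], [3], [4], [5], [6], [7], [8]
  1-simplices (27): (27 of them)
  2-simplices (18): [0,1,7], [0,1,8], [0,3,6], [0,3,7], [0,4,6], [0,4,8], [1,2,5], [1,2,8], [1,5,6], [1,6,7], [2,3,7], [2,3,8], [2,4,5], [2,4,7], [3,5,6], [3,5,8], [4,5,8], [4,6,7]

Hence C_0 ≅ Z^9, C_1 ≅ Z^27, C_2 ≅ Z^18.

Boundary ∂_1: C_1 → C_0 sends each edge [p,q] (with p < q) to q − p. For instance
  ∂[0,8] = [8] − [0].
As a 9×27 matrix over Z this has rank 8, with invariant factors (1,1,1,1,1,1,1,1).

Boundary ∂_2: C_2 → C_1 sends each 2-simplex [p,q,r] to [q,r] − [p,r] + [p,q]. For instance
  ∂[2,3,7] = [3,7] − [2,7] + [2,3],
  ∂[0,1,7] = [1,7] − [0,7] + [0,1].
As a 27×18 matrix over Z this has rank 18, with invariant factors (1,1,1,1,1,1,1,1,1,1,1,1,1,1,1,1,1,2).

Now H_k = ker ∂_k / im ∂_{k+1}, so:

  H_0: rank C_0 − rank ∂_1 = 9 − 8 = 1, and the invariant factors of ∂_1 are all 1, so H_0 ≅ Z.
  H_1: rank ker ∂_1 − rank ∂_2 = (27 − 8) − 18 = 1, and ∂_2 has invariant factor 2 > 1, so H_1 ≅ Z ⊕ Z/2Z.
  H_2: rank ker ∂_2 − rank ∂_3 = (18 − 18) − 0 = 0, and there is no ∂_3, so H_2 ≅ 0.

Hence the Betti numbers are b_0 = 1, b_1 = 1, b_2 = 0.

b_0 = 1, b_1 = 1, b_2 = 0.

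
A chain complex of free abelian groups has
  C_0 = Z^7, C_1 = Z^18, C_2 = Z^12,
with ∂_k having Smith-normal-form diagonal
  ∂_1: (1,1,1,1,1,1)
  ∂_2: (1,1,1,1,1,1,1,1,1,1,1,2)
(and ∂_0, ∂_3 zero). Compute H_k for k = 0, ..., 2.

H_0: b_0 = 7 − 0 − 6 = 1; torsion from ∂_1 factors > 1: none. So H_0 = Z.
H_1: b_1 = 18 − 6 − 12 = 0; torsion from ∂_2 factors > 1: [2]. So H_1 = Z/2.
H_2: b_2 = 12 − 12 − 0 = 0; torsion from ∂_3 factors > 1: none. So H_2 = 0.

H_0 = Z,  H_1 = Z/2,  H_2 = 0.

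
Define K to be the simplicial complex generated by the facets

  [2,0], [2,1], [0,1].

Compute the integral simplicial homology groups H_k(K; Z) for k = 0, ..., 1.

Order the vertices as 0 < 1 < 2. Listing each simplex with vertices in this order, K has dimension 1 with simplices:

  0-simplices (3): [0], [1], [2]
  1-simplices (3): [0,1], [0,2], [1,2]

giving chain groups C_0 ≅ Z^3, C_1 ≅ Z^3.

Boundary ∂_1: C_1 → C_0 sends each edge [p,q] (with p < q) to q − p. For instance
  ∂[1,2] = [2] − [1].
The 3×3 boundary matrix has rank 2 and Smith normal form diag(1,1).

Now H_k = ker ∂_k / im ∂_{k+1}, so:

  H_0: rank C_0 − rank ∂_1 = 3 − 2 = 1, and the invariant factors of ∂_1 are all 1, so H_0 = Z.
  H_1: rank ker ∂_1 − rank ∂_2 = (3 − 2) − 0 = 1, and there is no ∂_2, so H_1 = Z.

(K is a triangulation of the circle S^1.)

H_0 = Z,  H_1 = Z.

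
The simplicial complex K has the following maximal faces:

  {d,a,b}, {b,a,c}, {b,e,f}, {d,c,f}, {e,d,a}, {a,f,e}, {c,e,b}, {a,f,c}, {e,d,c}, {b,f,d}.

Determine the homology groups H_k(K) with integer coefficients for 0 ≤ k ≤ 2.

K has 6 vertices, 15 edges, 10 triangles.
rank ∂_0 = 0, rank ∂_1 = 5 ⇒ b_0 = 6 − 0 − 5 = 1; all invariant factors of ∂_1 are 1 so no torsion. So H_0 ≅ Z.
rank ∂_1 = 5, rank ∂_2 = 10 ⇒ b_1 = 15 − 5 − 10 = 0; ∂_2 has invariant factor(s) [2] giving torsion. So H_1 ≅ Z/2.
rank ∂_2 = 10, rank ∂_3 = 0 ⇒ b_2 = 10 − 10 − 0 = 0. So H_2 ≅ 0.

H_0 = Z,  H_1 = Z/2,  H_2 = 0.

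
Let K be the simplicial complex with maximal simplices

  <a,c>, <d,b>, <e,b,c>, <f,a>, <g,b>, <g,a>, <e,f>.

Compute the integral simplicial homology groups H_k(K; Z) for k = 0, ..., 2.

Order the vertices as a < b < c < d < e < f < g. Listing each simplex with vertices in this order, K has dimension 2 with simplices:

  0-simplices (7): a, b, c, d, e, f, g
  1-simplices (9): ac, af, ag, bc, bd, be, bg, ce, ef
  2-simplices (1): bce

Hence C_0 ≅ Z^7, C_1 ≅ Z^9, C_2 ≅ Z^1.

∂_1: C_1 → C_0 maps an edge to its endpoints' difference, ∂[p,q] = q − p. For instance
  ∂be = e − b.
The resulting 7×9 matrix has rank 6, and its Smith normal form has invariant factors (1,1,1,1,1,1).

The boundary map ∂_2: C_2 → C_1 acts by ∂[p,q,r] = [q,r] − [p,r] + [p,q]. For instance
  ∂bce = ce − be + bc.
The 9×1 boundary matrix has rank 1 and Smith normal form diag(1).

Now H_k = ker ∂_k / im ∂_{k+1}, so:

  H_0: rank C_0 − rank ∂_1 = 7 − 6 = 1, and the invariant factors of ∂_1 are all 1, so H_0 ≅ Z.
  H_1: rank ker ∂_1 − rank ∂_2 = (9 − 6) − 1 = 2, and the invariant factors of ∂_2 are all 1, so H_1 ≅ Z^2.
  H_2: rank ker ∂_2 − rank ∂_3 = (1 − 1) − 0 = 0, and there is no ∂_3, so H_2 ≅ 0.

H_0 = Z,  H_1 = Z^2,  H_2 = 0.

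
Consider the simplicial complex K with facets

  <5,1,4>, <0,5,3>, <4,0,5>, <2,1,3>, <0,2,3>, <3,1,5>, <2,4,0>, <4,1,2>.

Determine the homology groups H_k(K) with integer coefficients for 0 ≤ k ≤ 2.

We work with the vertex ordering 0 < 1 < 2 < 3 < 4 < 5. The simplices of K, each written with vertices in increasing order, are:

  0-simplices (6): [0], [1], [2], [3], [4], [5]
  1-simplices (12): [0,2], [0,3], [0,4], [0,5], [1,2], [1,3], [1,4], [1,5], [2,3], [2,4], [3,5], [4,5]
  2-simplices (8): [0,2,3], [0,2,4], [0,3,5], [0,4,5], [1,2,3], [1,2,4], [1,3,5], [1,4,5]

Hence C_0 ≅ Z^6, C_1 ≅ Z^12, C_2 ≅ Z^8.

∂_1: C_1 → C_0 maps an edge to its endpoints' difference, ∂[p,q] = q − p. For instance
  ∂[0,5] = [5] − [0].
This gives a 6×12 integer matrix of rank 5; reducing to Smith normal form yields diagonal entries (1,1,1,1,1).

∂_2: C_2 → C_1 maps a triangle to the signed sum of its edges. For instance
  ∂[0,4,5] = [4,5] − [0,5] + [0,4],
  ∂[1,4,5] = [4,5] − [1,5] + [1,4].
The 12×8 boundary matrix has rank 7 and Smith normal form diag(1,1,1,1,1,1,1).

Computing H_k = (kernel of ∂_k) / (image of ∂_{k+1}):

  H_0: rank C_0 − rank ∂_1 = 6 − 5 = 1, and the invariant factors of ∂_1 are all 1, so H_0 = Z.
  H_1: rank ker ∂_1 − rank ∂_2 = (12 − 5) − 7 = 0, and the invariant factors of ∂_2 are all 1, so H_1 = 0.
  H_2: rank ker ∂_2 − rank ∂_3 = (8 − 7) − 0 = 1, and there is no ∂_3, so H_2 = Z.

(K is a triangulation of the 2-sphere S^2.)

H_0 = Z,  H_1 = 0,  H_2 = Z.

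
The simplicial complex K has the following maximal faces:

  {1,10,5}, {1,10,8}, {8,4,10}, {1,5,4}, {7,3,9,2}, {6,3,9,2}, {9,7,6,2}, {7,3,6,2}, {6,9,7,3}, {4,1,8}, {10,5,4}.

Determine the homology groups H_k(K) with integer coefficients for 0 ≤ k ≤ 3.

H_0 = Z^2,  H_1 = 0,  H_2 = Z,  H_3 = Z.

Order the vertices as 1 < 2 < 3 < 4 < 5 < 6 < 7 < 8 < 9 < 10. Listing each simplex with vertices in this order, K has dimension 3 with simplices:

  0-simplices (10): [1], [2], [3], [4], [5], [6], [7], [8], [9], [10]
  1-simplices (19): [1,4], [1,5], [1,8], [1,10], [2,3], [2,6], [2,7], [2,9], [3,6], [3,7], [3,9], [4,5], [4,8], [4,10], [5,10], [6,7], [6,9], [7,9], [8,10]
  2-simplices (16): [1,4,5], [1,4,8], [1,5,10], [1,8,10], [2,3,6], [2,3,7], [2,3,9], [2,6,7], [2,6,9], [2,7,9], [3,6,7], [3,6,9], [3,7,9], [4,5,10], [4,8,10], [6,7,9]
  3-simplices (5): [2,3,6,7], [2,3,6,9], [2,3,7,9], [2,6,7,9], [3,6,7,9]

giving chain groups C_0 ≅ Z^10, C_1 ≅ Z^19, C_2 ≅ Z^16, C_3 ≅ Z^5.

The boundary map ∂_1: C_1 → C_0 sends each edge [p,q] (with p < q) to q − p.
As a 10×19 matrix over Z this has rank 8, with invariant factors (1,1,1,1,1,1,1,1).

∂_2: C_2 → C_1 sends each 2-simplex [p,q,r] to [q,r] − [p,r] + [p,q]. For instance
  ∂[1,5,10] = [5,10] − [1,10] + [1,5],
  ∂[4,5,10] = [5,10] − [4,10] + [4,5].
As a 19×16 matrix over Z this has rank 11, with invariant factors (1,1,1,1,1,1,1,1,1,1,1).

Boundary ∂_3: C_3 → C_2 sends each 3-simplex σ to the alternating sum Σ_i (−1)^i (σ with its i-th vertex removed). For instance
  ∂[2,6,7,9] = [6,7,9] − [2,7,9] + [2,6,9] − [2,6,7],
  ∂[2,3,7,9] = [3,7,9] − [2,7,9] + [2,3,9] − [2,3,7].
As a 16×5 matrix over Z this has rank 4, with invariant factors (1,1,1,1).

From H_k ≅ ker(∂_k) / im(∂_{k+1}) we obtain:

  H_0: rank C_0 − rank ∂_1 = 10 − 8 = 2, and the invariant factors of ∂_1 are all 1, so H_0 ≅ Z^2.
  H_1: rank ker ∂_1 − rank ∂_2 = (19 − 8) − 11 = 0, and the invariant factors of ∂_2 are all 1, so H_1 ≅ 0.
  H_2: rank ker ∂_2 − rank ∂_3 = (16 − 11) − 4 = 1, and the invariant factors of ∂_3 are all 1, so H_2 ≅ Z.
  H_3: rank ker ∂_3 − rank ∂_4 = (5 − 4) − 0 = 1, and there is no ∂_4, so H_3 ≅ Z.

As a check, the Euler characteristic is 10 − 19 + 16 − 5 = 2, which agrees with 2 − 0 + 1 − 1 = 2.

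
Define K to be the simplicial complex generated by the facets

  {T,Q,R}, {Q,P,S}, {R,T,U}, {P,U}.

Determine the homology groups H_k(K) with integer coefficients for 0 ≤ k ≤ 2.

Order the vertices as P < Q < R < S < T < U. Listing each simplex with vertices in this order, K has dimension 2 with simplices:

  0-simplices (6): P, Q, R, S, T, U
  1-simplices (9): PQ, PS, PU, QR, QS, QT, RT, RU, TU
  2-simplices (3): PQS, QRT, RTU

so the chain groups are C_0 ≅ Z^6, C_1 ≅ Z^9, C_2 ≅ Z^3.

The boundary map ∂_1: C_1 → C_0 is given by ∂[p,q] = [q] − [p].
This gives a 6×9 integer matrix of rank 5; reducing to Smith normal form yields diagonal entries (1,1,1,1,1).

∂_2: C_2 → C_1 maps a triangle to the signed sum of its edges. For instance
  ∂RTU = TU − RU + RT,
  ∂QRT = RT − QT + QR.
As a 9×3 matrix over Z this has rank 3, with invariant factors (1,1,1).

Now H_k = ker ∂_k / im ∂_{k+1}, so:

  H_0: rank C_0 − rank ∂_1 = 6 − 5 = 1, and the invariant factors of ∂_1 are all 1, so H_0 = Z.
  H_1: rank ker ∂_1 − rank ∂_2 = (9 − 5) − 3 = 1, and the invariant factors of ∂_2 are all 1, so H_1 = Z.
  H_2: rank ker ∂_2 − rank ∂_3 = (3 − 3) − 0 = 0, and there is no ∂_3, so H_2 = 0.

As a check, the Euler characteristic is 6 − 9 + 3 = 0, which agrees with 1 − 1 + 0 = 0.

H_0 ≅ Z,  H_1 ≅ Z,  H_2 = 0.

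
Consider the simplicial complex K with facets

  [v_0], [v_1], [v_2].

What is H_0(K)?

Take the total order v_0 < v_1 < v_2 on the vertex set. Then K (dimension 0) consists of the simplices:

  0-simplices (3): [v_0], [v_1], [v_2]

giving chain groups C_0 ≅ Z^3.

Reading off H_k = ker ∂_k / im ∂_{k+1}:

  H_0: rank C_0 − rank ∂_1 = 3 − 0 = 3, and there is no ∂_1, so H_0 ≅ Z^3.

(K is a triangulation of a set of 3 points.)

H_0 ≅ Z^3.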